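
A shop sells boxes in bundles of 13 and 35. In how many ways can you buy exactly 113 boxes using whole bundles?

1

Need nonnegative integers with 13j + 35k = 113.
gcd(13, 35) = 1, and 13·(-8) + 35·(3) = 1.
So (j₀, k₀) = (-904, 339); general j = -904 + 35t, k = 339 - 13t.
j ≥ 0 ⇒ t ≥ 26; k ≥ 0 ⇒ t ≤ 26. That's 1 value of t.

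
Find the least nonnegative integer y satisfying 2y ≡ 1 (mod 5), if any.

gcd(5, 2):
  5 = 2×2 + 1
  2 = 2×1
so gcd(5, 2) = 1.
1 divides 1, so solutions exist.
Back-substitute for Bézout coefficients:
  1 = 5 - 2×2
  ... = 2×(-2) + 5×(1)
So 2×(-2) ≡ 1 (mod 5); multiply by 1: y ≡ -2 (mod 5).
Smallest nonnegative: y = -2 mod 5 = 3.

3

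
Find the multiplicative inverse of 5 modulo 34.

7

gcd(34, 5):
  34 = 6×5 + 4
  5 = 1×4 + 1
  4 = 4×1
so gcd(34, 5) = 1.
Back-substitute for Bézout coefficients:
  1 = 5 - 1×4
  ... = 5×(7) + 34×(-1)
So 5×7 ≡ 1 (mod 34), and 7 mod 34 = 7.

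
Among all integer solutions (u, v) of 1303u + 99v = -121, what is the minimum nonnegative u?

gcd(1303, 99) = 1  (1303 = 13*99 + 16, 99 = 6*16 + 3, 16 = 5*3 + 1, 3 = 3*1).
1 divides -121, so solutions exist.
Back-substituting, 1303*(31) + 99*(-408) = 1.
Scale by -121/1 = -121: (u₀, v₀) = (-3751, 49368).
General solution: u = -3751 + 99t, v = 49368 - 1303t for integer t.
u ≥ 0: smallest is -3751 mod 99 = 11 (at t = 38), with v = -146.

11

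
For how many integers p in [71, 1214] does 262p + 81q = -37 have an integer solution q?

14

gcd(262, 81):
  262 = 3·81 + 19
  81 = 4·19 + 5
  19 = 3·5 + 4
  5 = 1·4 + 1
  4 = 4·1
so gcd(262, 81) = 1.
Back-substitute for Bézout coefficients:
  1 = 5 - 1·4
  ... = 262·(-17) + 81·(55)
Scale by -37: particular solution (629, -2035); reduce p mod 81: (62, -201).
General solution: p = 62 + 81t, q = -201 - 262t for integer t.
71 ≤ 62 + 81t ≤ 1214 gives t ∈ [1, 14], which is 14 values.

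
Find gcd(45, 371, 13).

gcd(371, 45) = 1.
gcd(1, 13) = 1.

1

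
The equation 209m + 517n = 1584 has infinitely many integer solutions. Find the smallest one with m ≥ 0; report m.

gcd(517, 209) = 11.
11 divides 1584, so solutions exist.
By Bézout, 209·(5) + 517·(-2) = 11.
Scale by 1584/11 = 144: (m₀, n₀) = (720, -288).
General solution: m = 720 + 47t, n = -288 - 19t for integer t.
m ≥ 0: smallest is 720 mod 47 = 15 (at t = -15), with n = -3.

15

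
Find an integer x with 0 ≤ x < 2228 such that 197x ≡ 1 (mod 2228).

1753

gcd(2228, 197) = 1  (2228 = 11×197 + 61, 197 = 3×61 + 14, 61 = 4×14 + 5, 14 = 2×5 + 4, 5 = 1×4 + 1, 4 = 4×1).
Back-substituting, 197×(-475) + 2228×(42) = 1.
So 197×-475 ≡ 1 (mod 2228), and -475 mod 2228 = 1753.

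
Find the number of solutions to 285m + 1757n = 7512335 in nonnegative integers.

gcd(1757, 285) = 1.
By Bézout, 285·(598) + 1757·(-97) = 1.
One solution: (1422, 4045).
General: m = 1422 + 1757t, n = 4045 - 285t.
m ≥ 0 ⇒ t ≥ 0; n ≥ 0 ⇒ t ≤ 14. So t ∈ [0, 14]: 15 solutions.

15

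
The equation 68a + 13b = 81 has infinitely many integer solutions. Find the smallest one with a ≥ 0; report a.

gcd(68, 13):
  68 = 5·13 + 3
  13 = 4·3 + 1
  3 = 3·1
so gcd(68, 13) = 1.
1 divides 81, so solutions exist.
Back-substitute for Bézout coefficients:
  1 = 13 - 4·3
  ... = 68·(-4) + 13·(21)
Scale by 81/1 = 81: (a₀, b₀) = (-324, 1701).
General solution: a = -324 + 13t, b = 1701 - 68t for integer t.
a ≥ 0: smallest is -324 mod 13 = 1 (at t = 25), with b = 1.

1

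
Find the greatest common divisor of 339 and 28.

gcd(339, 28):
  339 = 12×28 + 3
  28 = 9×3 + 1
  3 = 3×1
so gcd(339, 28) = 1.

1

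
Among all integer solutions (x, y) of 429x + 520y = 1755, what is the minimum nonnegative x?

gcd(520, 429):
  520 = 1×429 + 91
  429 = 4×91 + 65
  91 = 1×65 + 26
  65 = 2×26 + 13
  26 = 2×13
so gcd(520, 429) = 13.
13 divides 1755, so solutions exist.
Back-substitute for Bézout coefficients:
  13 = 65 - 2×26
  ... = 429×(17) + 520×(-14)
Scale by 1755/13 = 135: (x₀, y₀) = (2295, -1890).
General solution: x = 2295 + 40t, y = -1890 - 33t for integer t.
x ≥ 0: smallest is 2295 mod 40 = 15 (at t = -57), with y = -9.

15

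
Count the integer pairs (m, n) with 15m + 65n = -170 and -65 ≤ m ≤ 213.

gcd(65, 15):
  65 = 4·15 + 5
  15 = 3·5
so gcd(65, 15) = 5.
Back-substitute for Bézout coefficients:
  5 = 65 - 4·15
  ... = 15·(-4) + 65·(1)
Scale by -34: particular solution (136, -34); reduce m mod 13: (6, -4).
General solution: m = 6 + 13t, n = -4 - 3t for integer t.
-65 ≤ 6 + 13t ≤ 213 gives t ∈ [-5, 15], which is 21 values.

21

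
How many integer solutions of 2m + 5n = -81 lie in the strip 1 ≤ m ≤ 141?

28

gcd(5, 2) = 1.
By Bézout, 2*(-2) + 5*(1) = 1.
Particular solution: (2, -17).
General solution: m = 2 + 5t, n = -17 - 2t for integer t.
1 ≤ 2 + 5t ≤ 141 gives t ∈ [0, 27], which is 28 values.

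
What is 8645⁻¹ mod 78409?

59326

gcd(78409, 8645) = 1  (78409 = 9×8645 + 604, 8645 = 14×604 + 189, 604 = 3×189 + 37, 189 = 5×37 + 4, 37 = 9×4 + 1, 4 = 4×1).
Back-substituting, 8645×(-19083) + 78409×(2104) = 1.
So 8645×-19083 ≡ 1 (mod 78409), and -19083 mod 78409 = 59326.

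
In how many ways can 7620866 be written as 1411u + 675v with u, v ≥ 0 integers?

gcd(1411, 675):
  1411 = 2·675 + 61
  675 = 11·61 + 4
  61 = 15·4 + 1
  4 = 4·1
so gcd(1411, 675) = 1.
Back-substitute for Bézout coefficients:
  1 = 61 - 15·4
  ... = 1411·(166) + 675·(-347)
Scale by 7620866: one solution is (1265063756, -2644440502). Reduce u mod 675: (356, 10546).
General: u = 356 + 675t, v = 10546 - 1411t.
u ≥ 0 ⇒ t ≥ 0; v ≥ 0 ⇒ t ≤ 7. So t ∈ [0, 7]: 8 solutions.

8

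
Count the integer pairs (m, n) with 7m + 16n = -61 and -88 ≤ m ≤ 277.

23

gcd(16, 7):
  16 = 2×7 + 2
  7 = 3×2 + 1
  2 = 2×1
so gcd(16, 7) = 1.
Back-substitute for Bézout coefficients:
  1 = 7 - 3×2
  ... = 7×(7) + 16×(-3)
Scale by -61: particular solution (-427, 183); reduce m mod 16: (5, -6).
General solution: m = 5 + 16t, n = -6 - 7t for integer t.
-88 ≤ 5 + 16t ≤ 277 gives t ∈ [-5, 17], which is 23 values.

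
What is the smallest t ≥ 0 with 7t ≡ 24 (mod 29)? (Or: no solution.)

gcd(29, 7) = 1.
1 divides 24, so solutions exist.
By Bézout, 7×(-4) + 29×(1) = 1.
So 7×(-4) ≡ 1 (mod 29); multiply by 24: t ≡ -96 (mod 29).
Smallest nonnegative: t = -96 mod 29 = 20.

20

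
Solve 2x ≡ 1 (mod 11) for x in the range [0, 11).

6

gcd(11, 2) = 1  (11 = 5×2 + 1, 2 = 2×1).
Back-substituting, 2×(-5) + 11×(1) = 1.
So 2×-5 ≡ 1 (mod 11), and -5 mod 11 = 6.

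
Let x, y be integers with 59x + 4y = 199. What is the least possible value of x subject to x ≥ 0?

1

gcd(59, 4) = 1.
1 divides 199, so solutions exist.
By Bézout, 59·(-1) + 4·(15) = 1.
Scale by 199/1 = 199: (x₀, y₀) = (-199, 2985).
General solution: x = -199 + 4t, y = 2985 - 59t for integer t.
x ≥ 0: smallest is -199 mod 4 = 1 (at t = 50), with y = 35.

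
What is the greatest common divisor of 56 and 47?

1

gcd(56, 47) = 1  (56 = 1·47 + 9, 47 = 5·9 + 2, 9 = 4·2 + 1, 2 = 2·1).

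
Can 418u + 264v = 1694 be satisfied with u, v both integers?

gcd(418, 264) = 22  (418 = 1*264 + 154, 264 = 1*154 + 110, 154 = 1*110 + 44, 110 = 2*44 + 22, 44 = 2*22).
22 divides 1694, so integer solutions exist.

yes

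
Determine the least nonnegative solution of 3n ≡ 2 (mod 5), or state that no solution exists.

gcd(5, 3) = 1.
1 divides 2, so solutions exist.
By Bézout, 3×(2) + 5×(-1) = 1.
So 3×(2) ≡ 1 (mod 5); multiply by 2: n ≡ 4 (mod 5).
Smallest nonnegative: n = 4 mod 5 = 4.

4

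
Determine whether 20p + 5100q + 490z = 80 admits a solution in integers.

gcd(5100, 20) = 20.
gcd(20, 490) = 10.
10 divides 80, so integer solutions exist.

yes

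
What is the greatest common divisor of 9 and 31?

1

gcd(31, 9):
  31 = 3×9 + 4
  9 = 2×4 + 1
  4 = 4×1
so gcd(31, 9) = 1.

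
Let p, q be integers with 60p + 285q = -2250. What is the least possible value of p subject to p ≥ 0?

gcd(285, 60) = 15.
15 divides -2250, so solutions exist.
By Bézout, 60·(5) + 285·(-1) = 15.
Scale by -2250/15 = -150: (p₀, q₀) = (-750, 150).
General solution: p = -750 + 19t, q = 150 - 4t for integer t.
p ≥ 0: smallest is -750 mod 19 = 10 (at t = 40), with q = -10.

10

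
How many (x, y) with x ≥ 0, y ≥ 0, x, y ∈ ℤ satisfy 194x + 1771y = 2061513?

gcd(1771, 194) = 1.
By Bézout, 194×(283) + 1771×(-31) = 1.
One solution: (46, 1159).
General: x = 46 + 1771t, y = 1159 - 194t.
x ≥ 0 ⇒ t ≥ 0; y ≥ 0 ⇒ t ≤ 5. So t ∈ [0, 5]: 6 solutions.

6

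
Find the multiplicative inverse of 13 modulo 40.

gcd(40, 13):
  40 = 3×13 + 1
  13 = 13×1
so gcd(40, 13) = 1.
Back-substitute for Bézout coefficients:
  1 = 40 - 3×13
  ... = 13×(-3) + 40×(1)
So 13×-3 ≡ 1 (mod 40), and -3 mod 40 = 37.

37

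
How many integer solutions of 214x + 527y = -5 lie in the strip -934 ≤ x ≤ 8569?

gcd(527, 214):
  527 = 2×214 + 99
  214 = 2×99 + 16
  99 = 6×16 + 3
  16 = 5×3 + 1
  3 = 3×1
so gcd(527, 214) = 1.
Back-substitute for Bézout coefficients:
  1 = 16 - 5×3
  ... = 214×(165) + 527×(-67)
Scale by -5: particular solution (-825, 335); reduce x mod 527: (229, -93).
General solution: x = 229 + 527t, y = -93 - 214t for integer t.
-934 ≤ 229 + 527t ≤ 8569 gives t ∈ [-2, 15], which is 18 values.

18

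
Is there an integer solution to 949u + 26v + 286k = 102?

gcd(949, 26) = 13  (949 = 36·26 + 13, 26 = 2·13).
gcd(13, 286) = 13.
13 does not divide 102 (remainder 11), so no integer solutions.

no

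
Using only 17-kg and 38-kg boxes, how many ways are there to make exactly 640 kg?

1

Need nonnegative integers with 17j + 38k = 640.
gcd(17, 38) = 1, and 17·(9) + 38·(-4) = 1.
So (j₀, k₀) = (5760, -2560); general j = 5760 + 38t, k = -2560 - 17t.
j ≥ 0 ⇒ t ≥ -151; k ≥ 0 ⇒ t ≤ -151. That's 1 value of t.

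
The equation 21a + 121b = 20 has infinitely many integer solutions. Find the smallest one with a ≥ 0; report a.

24

gcd(121, 21) = 1.
1 divides 20, so solutions exist.
By Bézout, 21*(-23) + 121*(4) = 1.
Scale by 20/1 = 20: (a₀, b₀) = (-460, 80).
General solution: a = -460 + 121t, b = 80 - 21t for integer t.
a ≥ 0: smallest is -460 mod 121 = 24 (at t = 4), with b = -4.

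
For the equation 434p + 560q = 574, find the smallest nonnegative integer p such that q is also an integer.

gcd(560, 434):
  560 = 1×434 + 126
  434 = 3×126 + 56
  126 = 2×56 + 14
  56 = 4×14
so gcd(560, 434) = 14.
14 divides 574, so solutions exist.
Back-substitute for Bézout coefficients:
  14 = 126 - 2×56
  ... = 434×(-9) + 560×(7)
Scale by 574/14 = 41: (p₀, q₀) = (-369, 287).
General solution: p = -369 + 40t, q = 287 - 31t for integer t.
p ≥ 0: smallest is -369 mod 40 = 31 (at t = 10), with q = -23.

31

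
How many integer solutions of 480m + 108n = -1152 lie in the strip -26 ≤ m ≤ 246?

gcd(480, 108):
  480 = 4×108 + 48
  108 = 2×48 + 12
  48 = 4×12
so gcd(480, 108) = 12.
Back-substitute for Bézout coefficients:
  12 = 108 - 2×48
  ... = 480×(-2) + 108×(9)
Scale by -96: particular solution (192, -864); reduce m mod 9: (3, -24).
General solution: m = 3 + 9t, n = -24 - 40t for integer t.
-26 ≤ 3 + 9t ≤ 246 gives t ∈ [-3, 27], which is 31 values.

31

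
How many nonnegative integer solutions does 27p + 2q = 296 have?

6

gcd(27, 2) = 1  (27 = 13×2 + 1, 2 = 2×1).
Back-substituting, 27×(1) + 2×(-13) = 1.
Scale by 296: one solution is (296, -3848). Reduce p mod 2: (0, 148).
General: p = 0 + 2t, q = 148 - 27t.
p ≥ 0 ⇒ t ≥ 0; q ≥ 0 ⇒ t ≤ 5. So t ∈ [0, 5]: 6 solutions.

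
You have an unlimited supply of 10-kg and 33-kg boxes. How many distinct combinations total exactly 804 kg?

2

Need nonnegative integers with 10j + 33k = 804.
gcd(10, 33) = 1, and 10·(10) + 33·(-3) = 1.
So (j₀, k₀) = (8040, -2412); general j = 8040 + 33t, k = -2412 - 10t.
j ≥ 0 ⇒ t ≥ -243; k ≥ 0 ⇒ t ≤ -242. That's 2 values of t.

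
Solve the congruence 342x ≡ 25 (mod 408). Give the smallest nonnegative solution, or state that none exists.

no solution

gcd(408, 342) = 6  (408 = 1×342 + 66, 342 = 5×66 + 12, 66 = 5×12 + 6, 12 = 2×6).
6 does not divide 25, so the congruence has no solution.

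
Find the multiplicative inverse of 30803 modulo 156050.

142017

gcd(156050, 30803) = 1  (156050 = 5×30803 + 2035, 30803 = 15×2035 + 278, 2035 = 7×278 + 89, 278 = 3×89 + 11, 89 = 8×11 + 1, 11 = 11×1).
Back-substituting, 30803×(-14033) + 156050×(2770) = 1.
So 30803×-14033 ≡ 1 (mod 156050), and -14033 mod 156050 = 142017.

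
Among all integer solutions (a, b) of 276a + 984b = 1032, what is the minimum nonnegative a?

gcd(984, 276):
  984 = 3×276 + 156
  276 = 1×156 + 120
  156 = 1×120 + 36
  120 = 3×36 + 12
  36 = 3×12
so gcd(984, 276) = 12.
12 divides 1032, so solutions exist.
Back-substitute for Bézout coefficients:
  12 = 120 - 3×36
  ... = 276×(25) + 984×(-7)
Scale by 1032/12 = 86: (a₀, b₀) = (2150, -602).
General solution: a = 2150 + 82t, b = -602 - 23t for integer t.
a ≥ 0: smallest is 2150 mod 82 = 18 (at t = -26), with b = -4.

18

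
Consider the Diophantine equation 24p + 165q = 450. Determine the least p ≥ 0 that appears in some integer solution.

gcd(165, 24) = 3.
3 divides 450, so solutions exist.
By Bézout, 24*(7) + 165*(-1) = 3.
Scale by 450/3 = 150: (p₀, q₀) = (1050, -150).
General solution: p = 1050 + 55t, q = -150 - 8t for integer t.
p ≥ 0: smallest is 1050 mod 55 = 5 (at t = -19), with q = 2.

5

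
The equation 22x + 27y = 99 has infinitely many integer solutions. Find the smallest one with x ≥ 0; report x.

gcd(27, 22) = 1.
1 divides 99, so solutions exist.
By Bézout, 22·(-11) + 27·(9) = 1.
Scale by 99/1 = 99: (x₀, y₀) = (-1089, 891).
General solution: x = -1089 + 27t, y = 891 - 22t for integer t.
x ≥ 0: smallest is -1089 mod 27 = 18 (at t = 41), with y = -11.

18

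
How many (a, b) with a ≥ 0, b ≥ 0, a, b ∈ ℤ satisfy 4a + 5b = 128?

7

gcd(5, 4) = 1  (5 = 1×4 + 1, 4 = 4×1).
Back-substituting, 4×(-1) + 5×(1) = 1.
Scale by 128: one solution is (-128, 128). Reduce a mod 5: (2, 24).
General: a = 2 + 5t, b = 24 - 4t.
a ≥ 0 ⇒ t ≥ 0; b ≥ 0 ⇒ t ≤ 6. So t ∈ [0, 6]: 7 solutions.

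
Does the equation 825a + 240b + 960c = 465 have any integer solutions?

gcd(825, 240) = 15.
gcd(15, 960) = 15.
15 divides 465, so integer solutions exist.

yes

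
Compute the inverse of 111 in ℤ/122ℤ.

11

gcd(122, 111):
  122 = 1×111 + 11
  111 = 10×11 + 1
  11 = 11×1
so gcd(122, 111) = 1.
Back-substitute for Bézout coefficients:
  1 = 111 - 10×11
  ... = 111×(11) + 122×(-10)
So 111×11 ≡ 1 (mod 122), and 11 mod 122 = 11.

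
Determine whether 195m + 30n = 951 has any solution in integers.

gcd(195, 30) = 15  (195 = 6×30 + 15, 30 = 2×15).
15 does not divide 951 (remainder 6), so no integer solutions.

no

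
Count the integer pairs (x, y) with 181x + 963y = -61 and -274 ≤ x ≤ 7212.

gcd(963, 181) = 1.
By Bézout, 181×(415) + 963×(-78) = 1.
Particular solution: (686, -129).
General solution: x = 686 + 963t, y = -129 - 181t for integer t.
-274 ≤ 686 + 963t ≤ 7212 gives t ∈ [0, 6], which is 7 values.

7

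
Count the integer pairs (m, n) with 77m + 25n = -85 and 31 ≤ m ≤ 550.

21

gcd(77, 25):
  77 = 3·25 + 2
  25 = 12·2 + 1
  2 = 2·1
so gcd(77, 25) = 1.
Back-substitute for Bézout coefficients:
  1 = 25 - 12·2
  ... = 77·(-12) + 25·(37)
Scale by -85: particular solution (1020, -3145); reduce m mod 25: (20, -65).
General solution: m = 20 + 25t, n = -65 - 77t for integer t.
31 ≤ 20 + 25t ≤ 550 gives t ∈ [1, 21], which is 21 values.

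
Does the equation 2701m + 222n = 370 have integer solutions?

yes

gcd(2701, 222) = 37  (2701 = 12·222 + 37, 222 = 6·37).
37 divides 370, so integer solutions exist.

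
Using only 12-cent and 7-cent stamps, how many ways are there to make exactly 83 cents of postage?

Need nonnegative integers with 12j + 7k = 83.
gcd(12, 7) = 1, and 12·(3) + 7·(-5) = 1.
So (j₀, k₀) = (249, -415); general j = 249 + 7t, k = -415 - 12t.
j ≥ 0 ⇒ t ≥ -35; k ≥ 0 ⇒ t ≤ -35. That's 1 value of t.

1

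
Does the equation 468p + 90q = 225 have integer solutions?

gcd(468, 90):
  468 = 5*90 + 18
  90 = 5*18
so gcd(468, 90) = 18.
18 does not divide 225 (remainder 9), so no integer solutions.

no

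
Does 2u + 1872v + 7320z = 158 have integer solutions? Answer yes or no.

gcd(1872, 2) = 2  (1872 = 936×2).
gcd(2, 7320) = 2.
2 divides 158, so integer solutions exist.

yes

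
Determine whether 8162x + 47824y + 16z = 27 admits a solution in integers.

no

gcd(47824, 8162) = 14.
gcd(14, 16) = 2.
2 does not divide 27 (remainder 1), so no integer solutions.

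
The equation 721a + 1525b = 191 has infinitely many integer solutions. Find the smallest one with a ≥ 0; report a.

gcd(1525, 721):
  1525 = 2*721 + 83
  721 = 8*83 + 57
  83 = 1*57 + 26
  57 = 2*26 + 5
  26 = 5*5 + 1
  5 = 5*1
so gcd(1525, 721) = 1.
1 divides 191, so solutions exist.
Back-substitute for Bézout coefficients:
  1 = 26 - 5*5
  ... = 721*(-294) + 1525*(139)
Scale by 191/1 = 191: (a₀, b₀) = (-56154, 26549).
General solution: a = -56154 + 1525t, b = 26549 - 721t for integer t.
a ≥ 0: smallest is -56154 mod 1525 = 271 (at t = 37), with b = -128.

271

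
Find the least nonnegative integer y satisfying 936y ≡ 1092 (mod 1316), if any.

gcd(1316, 936):
  1316 = 1×936 + 380
  936 = 2×380 + 176
  380 = 2×176 + 28
  176 = 6×28 + 8
  28 = 3×8 + 4
  8 = 2×4
so gcd(1316, 936) = 4.
4 divides 1092, so solutions exist.
Back-substitute for Bézout coefficients:
  4 = 28 - 3×8
  ... = 936×(-142) + 1316×(101)
So 936×(-142) ≡ 4 (mod 1316); multiply by 273: y ≡ -38766 (mod 329).
Smallest nonnegative: y = -38766 mod 329 = 56.

56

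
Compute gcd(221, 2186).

gcd(2186, 221) = 1  (2186 = 9·221 + 197, 221 = 1·197 + 24, 197 = 8·24 + 5, 24 = 4·5 + 4, 5 = 1·4 + 1, 4 = 4·1).

1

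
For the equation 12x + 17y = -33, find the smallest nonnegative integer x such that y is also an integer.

10

gcd(17, 12) = 1  (17 = 1×12 + 5, 12 = 2×5 + 2, 5 = 2×2 + 1, 2 = 2×1).
1 divides -33, so solutions exist.
Back-substituting, 12×(-7) + 17×(5) = 1.
Scale by -33/1 = -33: (x₀, y₀) = (231, -165).
General solution: x = 231 + 17t, y = -165 - 12t for integer t.
x ≥ 0: smallest is 231 mod 17 = 10 (at t = -13), with y = -9.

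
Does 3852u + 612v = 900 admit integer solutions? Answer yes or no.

gcd(3852, 612) = 36  (3852 = 6·612 + 180, 612 = 3·180 + 72, 180 = 2·72 + 36, 72 = 2·36).
36 divides 900, so integer solutions exist.

yes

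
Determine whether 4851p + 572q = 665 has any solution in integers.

no

gcd(4851, 572):
  4851 = 8*572 + 275
  572 = 2*275 + 22
  275 = 12*22 + 11
  22 = 2*11
so gcd(4851, 572) = 11.
11 does not divide 665 (remainder 5), so no integer solutions.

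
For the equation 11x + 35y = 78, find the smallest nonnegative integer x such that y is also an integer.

gcd(35, 11):
  35 = 3×11 + 2
  11 = 5×2 + 1
  2 = 2×1
so gcd(35, 11) = 1.
1 divides 78, so solutions exist.
Back-substitute for Bézout coefficients:
  1 = 11 - 5×2
  ... = 11×(16) + 35×(-5)
Scale by 78/1 = 78: (x₀, y₀) = (1248, -390).
General solution: x = 1248 + 35t, y = -390 - 11t for integer t.
x ≥ 0: smallest is 1248 mod 35 = 23 (at t = -35), with y = -5.

23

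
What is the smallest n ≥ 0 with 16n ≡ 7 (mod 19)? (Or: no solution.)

gcd(19, 16) = 1  (19 = 1·16 + 3, 16 = 5·3 + 1, 3 = 3·1).
1 divides 7, so solutions exist.
Back-substituting, 16·(6) + 19·(-5) = 1.
So 16·(6) ≡ 1 (mod 19); multiply by 7: n ≡ 42 (mod 19).
Smallest nonnegative: n = 42 mod 19 = 4.

4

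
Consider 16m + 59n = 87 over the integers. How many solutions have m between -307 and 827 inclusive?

gcd(59, 16) = 1  (59 = 3·16 + 11, 16 = 1·11 + 5, 11 = 2·5 + 1, 5 = 5·1).
Back-substituting, 16·(-11) + 59·(3) = 1.
Scale by 87: particular solution (-957, 261); reduce m mod 59: (46, -11).
General solution: m = 46 + 59t, n = -11 - 16t for integer t.
-307 ≤ 46 + 59t ≤ 827 gives t ∈ [-5, 13], which is 19 values.

19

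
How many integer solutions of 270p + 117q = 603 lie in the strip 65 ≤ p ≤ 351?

22

gcd(270, 117):
  270 = 2·117 + 36
  117 = 3·36 + 9
  36 = 4·9
so gcd(270, 117) = 9.
Back-substitute for Bézout coefficients:
  9 = 117 - 3·36
  ... = 270·(-3) + 117·(7)
Scale by 67: particular solution (-201, 469); reduce p mod 13: (7, -11).
General solution: p = 7 + 13t, q = -11 - 30t for integer t.
65 ≤ 7 + 13t ≤ 351 gives t ∈ [5, 26], which is 22 values.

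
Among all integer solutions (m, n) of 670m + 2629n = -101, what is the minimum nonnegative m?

gcd(2629, 670):
  2629 = 3*670 + 619
  670 = 1*619 + 51
  619 = 12*51 + 7
  51 = 7*7 + 2
  7 = 3*2 + 1
  2 = 2*1
so gcd(2629, 670) = 1.
1 divides -101, so solutions exist.
Back-substitute for Bézout coefficients:
  1 = 7 - 3*2
  ... = 670*(-1134) + 2629*(289)
Scale by -101/1 = -101: (m₀, n₀) = (114534, -29189).
General solution: m = 114534 + 2629t, n = -29189 - 670t for integer t.
m ≥ 0: smallest is 114534 mod 2629 = 1487 (at t = -43), with n = -379.

1487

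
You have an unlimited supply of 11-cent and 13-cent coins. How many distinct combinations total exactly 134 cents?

1

Need nonnegative integers with 11j + 13k = 134.
gcd(11, 13) = 1, and 11·(6) + 13·(-5) = 1.
So (j₀, k₀) = (804, -670); general j = 804 + 13t, k = -670 - 11t.
j ≥ 0 ⇒ t ≥ -61; k ≥ 0 ⇒ t ≤ -61. That's 1 value of t.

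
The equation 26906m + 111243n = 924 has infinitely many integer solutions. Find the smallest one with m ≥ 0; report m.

gcd(111243, 26906):
  111243 = 4*26906 + 3619
  26906 = 7*3619 + 1573
  3619 = 2*1573 + 473
  1573 = 3*473 + 154
  473 = 3*154 + 11
  154 = 14*11
so gcd(111243, 26906) = 11.
11 divides 924, so solutions exist.
Back-substitute for Bézout coefficients:
  11 = 473 - 3*154
  ... = 26906*(-707) + 111243*(171)
Scale by 924/11 = 84: (m₀, n₀) = (-59388, 14364).
General solution: m = -59388 + 10113t, n = 14364 - 2446t for integer t.
m ≥ 0: smallest is -59388 mod 10113 = 1290 (at t = 6), with n = -312.

1290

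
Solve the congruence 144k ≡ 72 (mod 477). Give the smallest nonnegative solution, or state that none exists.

27

gcd(477, 144) = 9.
9 divides 72, so solutions exist.
By Bézout, 144·(10) + 477·(-3) = 9.
So 144·(10) ≡ 9 (mod 477); multiply by 8: k ≡ 80 (mod 53).
Smallest nonnegative: k = 80 mod 53 = 27.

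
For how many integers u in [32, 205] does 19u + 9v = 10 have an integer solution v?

gcd(19, 9) = 1.
By Bézout, 19·(1) + 9·(-2) = 1.
Particular solution: (1, -1).
General solution: u = 1 + 9t, v = -1 - 19t for integer t.
32 ≤ 1 + 9t ≤ 205 gives t ∈ [4, 22], which is 19 values.

19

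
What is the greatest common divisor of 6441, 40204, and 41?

gcd(40204, 6441):
  40204 = 6·6441 + 1558
  6441 = 4·1558 + 209
  1558 = 7·209 + 95
  209 = 2·95 + 19
  95 = 5·19
so gcd(40204, 6441) = 19.
gcd(19, 41) = 1.

1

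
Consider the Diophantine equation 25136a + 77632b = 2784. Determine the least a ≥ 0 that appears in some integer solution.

gcd(77632, 25136) = 16.
16 divides 2784, so solutions exist.
By Bézout, 25136·(-1501) + 77632·(486) = 16.
Scale by 2784/16 = 174: (a₀, b₀) = (-261174, 84564).
General solution: a = -261174 + 4852t, b = 84564 - 1571t for integer t.
a ≥ 0: smallest is -261174 mod 4852 = 834 (at t = 54), with b = -270.

834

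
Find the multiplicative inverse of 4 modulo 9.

gcd(9, 4):
  9 = 2*4 + 1
  4 = 4*1
so gcd(9, 4) = 1.
Back-substitute for Bézout coefficients:
  1 = 9 - 2*4
  ... = 4*(-2) + 9*(1)
So 4*-2 ≡ 1 (mod 9), and -2 mod 9 = 7.

7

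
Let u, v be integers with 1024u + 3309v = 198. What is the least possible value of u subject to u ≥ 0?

gcd(3309, 1024) = 1  (3309 = 3*1024 + 237, 1024 = 4*237 + 76, 237 = 3*76 + 9, 76 = 8*9 + 4, 9 = 2*4 + 1, 4 = 4*1).
1 divides 198, so solutions exist.
Back-substituting, 1024*(-740) + 3309*(229) = 1.
Scale by 198/1 = 198: (u₀, v₀) = (-146520, 45342).
General solution: u = -146520 + 3309t, v = 45342 - 1024t for integer t.
u ≥ 0: smallest is -146520 mod 3309 = 2385 (at t = 45), with v = -738.

2385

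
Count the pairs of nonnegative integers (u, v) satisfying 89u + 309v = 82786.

3

gcd(309, 89):
  309 = 3·89 + 42
  89 = 2·42 + 5
  42 = 8·5 + 2
  5 = 2·2 + 1
  2 = 2·1
so gcd(309, 89) = 1.
Back-substitute for Bézout coefficients:
  1 = 5 - 2·2
  ... = 89·(125) + 309·(-36)
Scale by 82786: one solution is (10348250, -2980296). Reduce u mod 309: (149, 225).
General: u = 149 + 309t, v = 225 - 89t.
u ≥ 0 ⇒ t ≥ 0; v ≥ 0 ⇒ t ≤ 2. So t ∈ [0, 2]: 3 solutions.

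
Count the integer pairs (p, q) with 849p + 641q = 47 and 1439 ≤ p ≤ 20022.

29

gcd(849, 641) = 1  (849 = 1×641 + 208, 641 = 3×208 + 17, 208 = 12×17 + 4, 17 = 4×4 + 1, 4 = 4×1).
Back-substituting, 849×(-151) + 641×(200) = 1.
Scale by 47: particular solution (-7097, 9400); reduce p mod 641: (595, -788).
General solution: p = 595 + 641t, q = -788 - 849t for integer t.
1439 ≤ 595 + 641t ≤ 20022 gives t ∈ [2, 30], which is 29 values.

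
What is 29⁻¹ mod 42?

29

gcd(42, 29):
  42 = 1·29 + 13
  29 = 2·13 + 3
  13 = 4·3 + 1
  3 = 3·1
so gcd(42, 29) = 1.
Back-substitute for Bézout coefficients:
  1 = 13 - 4·3
  ... = 29·(-13) + 42·(9)
So 29·-13 ≡ 1 (mod 42), and -13 mod 42 = 29.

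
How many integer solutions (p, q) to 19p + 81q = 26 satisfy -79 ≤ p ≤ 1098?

15

gcd(81, 19) = 1  (81 = 4·19 + 5, 19 = 3·5 + 4, 5 = 1·4 + 1, 4 = 4·1).
Back-substituting, 19·(-17) + 81·(4) = 1.
Scale by 26: particular solution (-442, 104); reduce p mod 81: (44, -10).
General solution: p = 44 + 81t, q = -10 - 19t for integer t.
-79 ≤ 44 + 81t ≤ 1098 gives t ∈ [-1, 13], which is 15 values.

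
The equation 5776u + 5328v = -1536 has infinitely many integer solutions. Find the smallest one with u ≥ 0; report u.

282

gcd(5776, 5328) = 16.
16 divides -1536, so solutions exist.
By Bézout, 5776·(-107) + 5328·(116) = 16.
Scale by -1536/16 = -96: (u₀, v₀) = (10272, -11136).
General solution: u = 10272 + 333t, v = -11136 - 361t for integer t.
u ≥ 0: smallest is 10272 mod 333 = 282 (at t = -30), with v = -306.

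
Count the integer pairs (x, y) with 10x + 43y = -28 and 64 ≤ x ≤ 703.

15

gcd(43, 10):
  43 = 4*10 + 3
  10 = 3*3 + 1
  3 = 3*1
so gcd(43, 10) = 1.
Back-substitute for Bézout coefficients:
  1 = 10 - 3*3
  ... = 10*(13) + 43*(-3)
Scale by -28: particular solution (-364, 84); reduce x mod 43: (23, -6).
General solution: x = 23 + 43t, y = -6 - 10t for integer t.
64 ≤ 23 + 43t ≤ 703 gives t ∈ [1, 15], which is 15 values.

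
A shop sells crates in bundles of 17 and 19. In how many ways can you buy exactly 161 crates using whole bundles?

Need nonnegative integers with 17j + 19k = 161.
gcd(17, 19) = 1, and 17·(9) + 19·(-8) = 1.
So (j₀, k₀) = (1449, -1288); general j = 1449 + 19t, k = -1288 - 17t.
j ≥ 0 ⇒ t ≥ -76; k ≥ 0 ⇒ t ≤ -76. That's 1 value of t.

1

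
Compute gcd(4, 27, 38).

gcd(27, 4):
  27 = 6×4 + 3
  4 = 1×3 + 1
  3 = 3×1
so gcd(27, 4) = 1.
gcd(1, 38) = 1.

1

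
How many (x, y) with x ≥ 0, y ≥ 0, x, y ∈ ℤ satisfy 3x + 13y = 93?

gcd(13, 3):
  13 = 4×3 + 1
  3 = 3×1
so gcd(13, 3) = 1.
Back-substitute for Bézout coefficients:
  1 = 13 - 4×3
  ... = 3×(-4) + 13×(1)
Scale by 93: one solution is (-372, 93). Reduce x mod 13: (5, 6).
General: x = 5 + 13t, y = 6 - 3t.
x ≥ 0 ⇒ t ≥ 0; y ≥ 0 ⇒ t ≤ 2. So t ∈ [0, 2]: 3 solutions.

3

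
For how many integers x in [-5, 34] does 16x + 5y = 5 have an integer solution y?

8

gcd(16, 5) = 1.
By Bézout, 16·(1) + 5·(-3) = 1.
Particular solution: (0, 1).
General solution: x = 0 + 5t, y = 1 - 16t for integer t.
-5 ≤ 0 + 5t ≤ 34 gives t ∈ [-1, 6], which is 8 values.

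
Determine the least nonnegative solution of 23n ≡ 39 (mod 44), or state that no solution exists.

17

gcd(44, 23) = 1.
1 divides 39, so solutions exist.
By Bézout, 23·(-21) + 44·(11) = 1.
So 23·(-21) ≡ 1 (mod 44); multiply by 39: n ≡ -819 (mod 44).
Smallest nonnegative: n = -819 mod 44 = 17.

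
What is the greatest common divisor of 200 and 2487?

gcd(2487, 200) = 1  (2487 = 12·200 + 87, 200 = 2·87 + 26, 87 = 3·26 + 9, 26 = 2·9 + 8, 9 = 1·8 + 1, 8 = 8·1).

1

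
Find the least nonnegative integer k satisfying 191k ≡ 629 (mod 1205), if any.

79

gcd(1205, 191) = 1.
1 divides 629, so solutions exist.
By Bézout, 191·(-429) + 1205·(68) = 1.
So 191·(-429) ≡ 1 (mod 1205); multiply by 629: k ≡ -269841 (mod 1205).
Smallest nonnegative: k = -269841 mod 1205 = 79.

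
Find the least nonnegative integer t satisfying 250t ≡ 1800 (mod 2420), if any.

104

gcd(2420, 250):
  2420 = 9*250 + 170
  250 = 1*170 + 80
  170 = 2*80 + 10
  80 = 8*10
so gcd(2420, 250) = 10.
10 divides 1800, so solutions exist.
Back-substitute for Bézout coefficients:
  10 = 170 - 2*80
  ... = 250*(-29) + 2420*(3)
So 250*(-29) ≡ 10 (mod 2420); multiply by 180: t ≡ -5220 (mod 242).
Smallest nonnegative: t = -5220 mod 242 = 104.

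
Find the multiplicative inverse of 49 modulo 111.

gcd(111, 49) = 1  (111 = 2·49 + 13, 49 = 3·13 + 10, 13 = 1·10 + 3, 10 = 3·3 + 1, 3 = 3·1).
Back-substituting, 49·(34) + 111·(-15) = 1.
So 49·34 ≡ 1 (mod 111), and 34 mod 111 = 34.

34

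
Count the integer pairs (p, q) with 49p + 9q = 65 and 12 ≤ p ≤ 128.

gcd(49, 9) = 1  (49 = 5*9 + 4, 9 = 2*4 + 1, 4 = 4*1).
Back-substituting, 49*(-2) + 9*(11) = 1.
Scale by 65: particular solution (-130, 715); reduce p mod 9: (5, -20).
General solution: p = 5 + 9t, q = -20 - 49t for integer t.
12 ≤ 5 + 9t ≤ 128 gives t ∈ [1, 13], which is 13 values.

13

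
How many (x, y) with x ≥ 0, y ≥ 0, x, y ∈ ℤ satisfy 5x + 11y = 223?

4

gcd(11, 5):
  11 = 2·5 + 1
  5 = 5·1
so gcd(11, 5) = 1.
Back-substitute for Bézout coefficients:
  1 = 11 - 2·5
  ... = 5·(-2) + 11·(1)
Scale by 223: one solution is (-446, 223). Reduce x mod 11: (5, 18).
General: x = 5 + 11t, y = 18 - 5t.
x ≥ 0 ⇒ t ≥ 0; y ≥ 0 ⇒ t ≤ 3. So t ∈ [0, 3]: 4 solutions.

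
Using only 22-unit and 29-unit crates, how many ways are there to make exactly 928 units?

2

Need nonnegative integers with 22j + 29k = 928.
gcd(22, 29) = 1, and 22·(4) + 29·(-3) = 1.
So (j₀, k₀) = (3712, -2784); general j = 3712 + 29t, k = -2784 - 22t.
j ≥ 0 ⇒ t ≥ -128; k ≥ 0 ⇒ t ≤ -127. That's 2 values of t.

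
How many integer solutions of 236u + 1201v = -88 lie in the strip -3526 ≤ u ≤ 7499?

gcd(1201, 236) = 1  (1201 = 5·236 + 21, 236 = 11·21 + 5, 21 = 4·5 + 1, 5 = 5·1).
Back-substituting, 236·(-229) + 1201·(45) = 1.
Scale by -88: particular solution (20152, -3960); reduce u mod 1201: (936, -184).
General solution: u = 936 + 1201t, v = -184 - 236t for integer t.
-3526 ≤ 936 + 1201t ≤ 7499 gives t ∈ [-3, 5], which is 9 values.

9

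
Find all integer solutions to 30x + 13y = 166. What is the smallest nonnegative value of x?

9

gcd(30, 13):
  30 = 2·13 + 4
  13 = 3·4 + 1
  4 = 4·1
so gcd(30, 13) = 1.
1 divides 166, so solutions exist.
Back-substitute for Bézout coefficients:
  1 = 13 - 3·4
  ... = 30·(-3) + 13·(7)
Scale by 166/1 = 166: (x₀, y₀) = (-498, 1162).
General solution: x = -498 + 13t, y = 1162 - 30t for integer t.
x ≥ 0: smallest is -498 mod 13 = 9 (at t = 39), with y = -8.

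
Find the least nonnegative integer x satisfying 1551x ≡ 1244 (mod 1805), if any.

1459

gcd(1805, 1551) = 1.
1 divides 1244, so solutions exist.
By Bézout, 1551·(-334) + 1805·(287) = 1.
So 1551·(-334) ≡ 1 (mod 1805); multiply by 1244: x ≡ -415496 (mod 1805).
Smallest nonnegative: x = -415496 mod 1805 = 1459.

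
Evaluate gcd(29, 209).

1

gcd(209, 29):
  209 = 7·29 + 6
  29 = 4·6 + 5
  6 = 1·5 + 1
  5 = 5·1
so gcd(209, 29) = 1.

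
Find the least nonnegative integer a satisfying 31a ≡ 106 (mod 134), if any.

38

gcd(134, 31) = 1.
1 divides 106, so solutions exist.
By Bézout, 31*(13) + 134*(-3) = 1.
So 31*(13) ≡ 1 (mod 134); multiply by 106: a ≡ 1378 (mod 134).
Smallest nonnegative: a = 1378 mod 134 = 38.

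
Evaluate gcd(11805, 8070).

15

gcd(11805, 8070):
  11805 = 1×8070 + 3735
  8070 = 2×3735 + 600
  3735 = 6×600 + 135
  600 = 4×135 + 60
  135 = 2×60 + 15
  60 = 4×15
so gcd(11805, 8070) = 15.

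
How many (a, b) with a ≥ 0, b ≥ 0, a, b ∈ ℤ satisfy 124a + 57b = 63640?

gcd(124, 57):
  124 = 2×57 + 10
  57 = 5×10 + 7
  10 = 1×7 + 3
  7 = 2×3 + 1
  3 = 3×1
so gcd(124, 57) = 1.
Back-substitute for Bézout coefficients:
  1 = 7 - 2×3
  ... = 124×(-17) + 57×(37)
Scale by 63640: one solution is (-1081880, 2354680). Reduce a mod 57: (37, 1036).
General: a = 37 + 57t, b = 1036 - 124t.
a ≥ 0 ⇒ t ≥ 0; b ≥ 0 ⇒ t ≤ 8. So t ∈ [0, 8]: 9 solutions.

9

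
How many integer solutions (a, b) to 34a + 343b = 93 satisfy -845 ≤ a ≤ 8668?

gcd(343, 34) = 1  (343 = 10*34 + 3, 34 = 11*3 + 1, 3 = 3*1).
Back-substituting, 34*(111) + 343*(-11) = 1.
Scale by 93: particular solution (10323, -1023); reduce a mod 343: (33, -3).
General solution: a = 33 + 343t, b = -3 - 34t for integer t.
-845 ≤ 33 + 343t ≤ 8668 gives t ∈ [-2, 25], which is 28 values.

28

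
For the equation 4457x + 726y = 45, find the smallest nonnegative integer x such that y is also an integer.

633

gcd(4457, 726) = 1  (4457 = 6·726 + 101, 726 = 7·101 + 19, 101 = 5·19 + 6, 19 = 3·6 + 1, 6 = 6·1).
1 divides 45, so solutions exist.
Back-substituting, 4457·(-115) + 726·(706) = 1.
Scale by 45/1 = 45: (x₀, y₀) = (-5175, 31770).
General solution: x = -5175 + 726t, y = 31770 - 4457t for integer t.
x ≥ 0: smallest is -5175 mod 726 = 633 (at t = 8), with y = -3886.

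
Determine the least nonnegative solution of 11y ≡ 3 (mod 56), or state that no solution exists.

41

gcd(56, 11) = 1  (56 = 5*11 + 1, 11 = 11*1).
1 divides 3, so solutions exist.
Back-substituting, 11*(-5) + 56*(1) = 1.
So 11*(-5) ≡ 1 (mod 56); multiply by 3: y ≡ -15 (mod 56).
Smallest nonnegative: y = -15 mod 56 = 41.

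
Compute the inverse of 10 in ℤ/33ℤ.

10

gcd(33, 10):
  33 = 3·10 + 3
  10 = 3·3 + 1
  3 = 3·1
so gcd(33, 10) = 1.
Back-substitute for Bézout coefficients:
  1 = 10 - 3·3
  ... = 10·(10) + 33·(-3)
So 10·10 ≡ 1 (mod 33), and 10 mod 33 = 10.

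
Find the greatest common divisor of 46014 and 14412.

gcd(46014, 14412):
  46014 = 3×14412 + 2778
  14412 = 5×2778 + 522
  2778 = 5×522 + 168
  522 = 3×168 + 18
  168 = 9×18 + 6
  18 = 3×6
so gcd(46014, 14412) = 6.

6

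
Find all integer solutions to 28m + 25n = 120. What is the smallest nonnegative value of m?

gcd(28, 25):
  28 = 1*25 + 3
  25 = 8*3 + 1
  3 = 3*1
so gcd(28, 25) = 1.
1 divides 120, so solutions exist.
Back-substitute for Bézout coefficients:
  1 = 25 - 8*3
  ... = 28*(-8) + 25*(9)
Scale by 120/1 = 120: (m₀, n₀) = (-960, 1080).
General solution: m = -960 + 25t, n = 1080 - 28t for integer t.
m ≥ 0: smallest is -960 mod 25 = 15 (at t = 39), with n = -12.

15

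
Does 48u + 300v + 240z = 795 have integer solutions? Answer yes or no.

gcd(300, 48) = 12  (300 = 6*48 + 12, 48 = 4*12).
gcd(12, 240) = 12.
12 does not divide 795 (remainder 3), so no integer solutions.

no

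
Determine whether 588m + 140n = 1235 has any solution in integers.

no

gcd(588, 140) = 28  (588 = 4×140 + 28, 140 = 5×28).
28 does not divide 1235 (remainder 3), so no integer solutions.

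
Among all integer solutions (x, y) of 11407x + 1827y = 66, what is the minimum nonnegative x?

111

gcd(11407, 1827) = 1.
1 divides 66, so solutions exist.
By Bézout, 11407·(583) + 1827·(-3640) = 1.
Scale by 66/1 = 66: (x₀, y₀) = (38478, -240240).
General solution: x = 38478 + 1827t, y = -240240 - 11407t for integer t.
x ≥ 0: smallest is 38478 mod 1827 = 111 (at t = -21), with y = -693.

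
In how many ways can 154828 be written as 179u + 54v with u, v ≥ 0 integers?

gcd(179, 54):
  179 = 3×54 + 17
  54 = 3×17 + 3
  17 = 5×3 + 2
  3 = 1×2 + 1
  2 = 2×1
so gcd(179, 54) = 1.
Back-substitute for Bézout coefficients:
  1 = 3 - 1×2
  ... = 179×(-19) + 54×(63)
Scale by 154828: one solution is (-2941732, 9754164). Reduce u mod 54: (26, 2781).
General: u = 26 + 54t, v = 2781 - 179t.
u ≥ 0 ⇒ t ≥ 0; v ≥ 0 ⇒ t ≤ 15. So t ∈ [0, 15]: 16 solutions.

16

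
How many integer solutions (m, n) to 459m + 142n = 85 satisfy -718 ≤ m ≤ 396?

gcd(459, 142) = 1.
By Bézout, 459*(-43) + 142*(139) = 1.
Particular solution: (37, -119).
General solution: m = 37 + 142t, n = -119 - 459t for integer t.
-718 ≤ 37 + 142t ≤ 396 gives t ∈ [-5, 2], which is 8 values.

8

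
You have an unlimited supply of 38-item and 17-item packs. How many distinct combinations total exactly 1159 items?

2

Need nonnegative integers with 38j + 17k = 1159.
gcd(38, 17) = 1, and 38·(-4) + 17·(9) = 1.
So (j₀, k₀) = (-4636, 10431); general j = -4636 + 17t, k = 10431 - 38t.
j ≥ 0 ⇒ t ≥ 273; k ≥ 0 ⇒ t ≤ 274. That's 2 values of t.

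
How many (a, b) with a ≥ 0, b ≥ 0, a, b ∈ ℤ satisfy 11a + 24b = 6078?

gcd(24, 11):
  24 = 2*11 + 2
  11 = 5*2 + 1
  2 = 2*1
so gcd(24, 11) = 1.
Back-substitute for Bézout coefficients:
  1 = 11 - 5*2
  ... = 11*(11) + 24*(-5)
Scale by 6078: one solution is (66858, -30390). Reduce a mod 24: (18, 245).
General: a = 18 + 24t, b = 245 - 11t.
a ≥ 0 ⇒ t ≥ 0; b ≥ 0 ⇒ t ≤ 22. So t ∈ [0, 22]: 23 solutions.

23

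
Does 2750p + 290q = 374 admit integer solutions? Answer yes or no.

no

gcd(2750, 290) = 10  (2750 = 9×290 + 140, 290 = 2×140 + 10, 140 = 14×10).
10 does not divide 374 (remainder 4), so no integer solutions.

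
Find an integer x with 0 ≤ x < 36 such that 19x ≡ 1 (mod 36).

gcd(36, 19):
  36 = 1×19 + 17
  19 = 1×17 + 2
  17 = 8×2 + 1
  2 = 2×1
so gcd(36, 19) = 1.
Back-substitute for Bézout coefficients:
  1 = 17 - 8×2
  ... = 19×(-17) + 36×(9)
So 19×-17 ≡ 1 (mod 36), and -17 mod 36 = 19.

19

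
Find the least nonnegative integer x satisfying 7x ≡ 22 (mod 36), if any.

34

gcd(36, 7):
  36 = 5×7 + 1
  7 = 7×1
so gcd(36, 7) = 1.
1 divides 22, so solutions exist.
Back-substitute for Bézout coefficients:
  1 = 36 - 5×7
  ... = 7×(-5) + 36×(1)
So 7×(-5) ≡ 1 (mod 36); multiply by 22: x ≡ -110 (mod 36).
Smallest nonnegative: x = -110 mod 36 = 34.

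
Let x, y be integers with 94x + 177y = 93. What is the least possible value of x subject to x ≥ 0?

gcd(177, 94) = 1  (177 = 1·94 + 83, 94 = 1·83 + 11, 83 = 7·11 + 6, 11 = 1·6 + 5, 6 = 1·5 + 1, 5 = 5·1).
1 divides 93, so solutions exist.
Back-substituting, 94·(-32) + 177·(17) = 1.
Scale by 93/1 = 93: (x₀, y₀) = (-2976, 1581).
General solution: x = -2976 + 177t, y = 1581 - 94t for integer t.
x ≥ 0: smallest is -2976 mod 177 = 33 (at t = 17), with y = -17.

33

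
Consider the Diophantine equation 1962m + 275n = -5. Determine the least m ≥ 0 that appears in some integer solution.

gcd(1962, 275) = 1.
1 divides -5, so solutions exist.
By Bézout, 1962×(-52) + 275×(371) = 1.
Scale by -5/1 = -5: (m₀, n₀) = (260, -1855).
General solution: m = 260 + 275t, n = -1855 - 1962t for integer t.
m ≥ 0: smallest is 260 mod 275 = 260 (at t = 0), with n = -1855.

260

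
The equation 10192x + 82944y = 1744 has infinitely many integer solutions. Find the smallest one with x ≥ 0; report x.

49

gcd(82944, 10192):
  82944 = 8·10192 + 1408
  10192 = 7·1408 + 336
  1408 = 4·336 + 64
  336 = 5·64 + 16
  64 = 4·16
so gcd(82944, 10192) = 16.
16 divides 1744, so solutions exist.
Back-substitute for Bézout coefficients:
  16 = 336 - 5·64
  ... = 10192·(1237) + 82944·(-152)
Scale by 1744/16 = 109: (x₀, y₀) = (134833, -16568).
General solution: x = 134833 + 5184t, y = -16568 - 637t for integer t.
x ≥ 0: smallest is 134833 mod 5184 = 49 (at t = -26), with y = -6.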